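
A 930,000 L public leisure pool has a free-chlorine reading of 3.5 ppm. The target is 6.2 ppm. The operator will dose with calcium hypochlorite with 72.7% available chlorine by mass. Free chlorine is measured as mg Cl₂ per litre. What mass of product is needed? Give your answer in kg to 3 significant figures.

3.45 kg

Chlorine deficit: 6.2 − 3.5 = 2.7 ppm = 2.7 mg/L as Cl₂.
Cl₂ equivalent needed: 2.7 mg/L × 930,000 L = 2,511,000 mg = 2511 g.
Product at 72.7% available chlorine: 2511 / 0.727 = 3454 g.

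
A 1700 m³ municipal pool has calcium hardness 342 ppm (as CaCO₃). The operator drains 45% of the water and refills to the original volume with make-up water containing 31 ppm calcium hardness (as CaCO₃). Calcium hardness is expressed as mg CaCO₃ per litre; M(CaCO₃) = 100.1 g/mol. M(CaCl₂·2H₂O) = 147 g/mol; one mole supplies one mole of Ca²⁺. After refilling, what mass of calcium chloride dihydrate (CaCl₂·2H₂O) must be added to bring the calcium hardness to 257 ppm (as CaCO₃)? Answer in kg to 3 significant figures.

137 kg

Volume: 1700 m³ = 1,700,000 L.
After draining 45% and refilling: 342 × 0.55 + 31 × 0.45 = 202.05 ppm.
Deficit to target: 257 − 202.05 = 54.95 mg/L.
As CaCO₃: 54.95 mg/L × 1,700,000 L = 93,410 g; ÷ 100.1 = 933.2 mol Ca²⁺.
Mass: 933.2 × 147 = 137,200 g.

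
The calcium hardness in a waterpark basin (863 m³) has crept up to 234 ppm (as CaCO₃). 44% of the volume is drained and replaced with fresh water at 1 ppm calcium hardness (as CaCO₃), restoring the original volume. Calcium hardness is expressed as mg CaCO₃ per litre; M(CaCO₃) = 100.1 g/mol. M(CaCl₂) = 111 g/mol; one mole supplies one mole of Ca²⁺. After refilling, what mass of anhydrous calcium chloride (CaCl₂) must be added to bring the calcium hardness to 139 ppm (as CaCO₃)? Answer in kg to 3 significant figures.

Volume: 863 m³ = 863,000 L.
After draining 44% and refilling: 234 × 0.56 + 1 × 0.44 = 131.48 ppm.
Deficit to target: 139 − 131.48 = 7.52 mg/L.
As CaCO₃: 7.52 mg/L × 863,000 L = 6490 g; ÷ 100.1 = 64.83 mol Ca²⁺.
Mass: 64.83 × 111 = 7196 g.

7.20 kg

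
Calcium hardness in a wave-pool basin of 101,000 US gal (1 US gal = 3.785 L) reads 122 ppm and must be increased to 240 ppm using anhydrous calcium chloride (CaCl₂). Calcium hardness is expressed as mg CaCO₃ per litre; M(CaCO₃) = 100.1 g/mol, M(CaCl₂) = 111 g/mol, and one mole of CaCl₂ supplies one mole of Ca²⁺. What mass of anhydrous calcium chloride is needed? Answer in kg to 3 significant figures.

50.0 kg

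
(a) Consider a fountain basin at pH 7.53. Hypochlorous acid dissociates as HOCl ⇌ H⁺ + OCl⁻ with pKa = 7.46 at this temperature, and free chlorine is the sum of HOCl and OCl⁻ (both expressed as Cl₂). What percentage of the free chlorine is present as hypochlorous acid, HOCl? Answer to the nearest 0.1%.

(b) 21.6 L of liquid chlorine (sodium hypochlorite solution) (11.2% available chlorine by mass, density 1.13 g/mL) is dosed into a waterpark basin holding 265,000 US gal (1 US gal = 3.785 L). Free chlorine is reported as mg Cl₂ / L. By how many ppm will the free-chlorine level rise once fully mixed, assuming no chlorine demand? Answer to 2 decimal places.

(a) 46.0%; (b) 2.73 ppm

(a) [OCl⁻]/[HOCl] = 10^(pH − pKa) = 10^(7.53 − 7.46) = 10^0.07 = 1.175.
(a) Fraction as HOCl = 1 / (1 + 1.175) = 0.4598.

(b) Volume: 265,000 US gal × 3.785 L/gal = 1,003,025 L.
(b) Mass of solution: 21.6 L × 1000 mL/L × 1.13 g/mL = 24,410 g.
(b) Available chlorine delivered: 24,410 g × 0.112 = 2734 g as Cl₂.
(b) Concentration rise: 2734 g / 1,003,025 L = 2.725 mg/L = 2.73 ppm.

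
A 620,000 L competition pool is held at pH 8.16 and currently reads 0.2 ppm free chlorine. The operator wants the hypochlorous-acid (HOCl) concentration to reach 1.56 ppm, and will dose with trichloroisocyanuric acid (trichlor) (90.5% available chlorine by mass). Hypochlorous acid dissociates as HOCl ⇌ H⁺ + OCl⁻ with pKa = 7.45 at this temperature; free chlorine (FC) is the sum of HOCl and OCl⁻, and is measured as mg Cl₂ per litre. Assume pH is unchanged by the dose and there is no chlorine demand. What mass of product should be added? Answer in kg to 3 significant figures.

6.41 kg

[OCl⁻]/[HOCl] = 10^(pH − pKa) = 10^(8.16 − 7.45) = 5.129; fraction as HOCl = 1/(1 + 5.129) = 0.1632.
Free chlorine required for 1.56 ppm HOCl: 1.56 / 0.1632 = 9.561 ppm.
FC to add: 9.561 − 0.2 = 9.361 mg/L as Cl₂.
Cl₂ equivalent: 9.361 mg/L × 620,000 L = 5804 g.
Product at 90.5% available Cl: 5804 / 0.905 = 6413 g.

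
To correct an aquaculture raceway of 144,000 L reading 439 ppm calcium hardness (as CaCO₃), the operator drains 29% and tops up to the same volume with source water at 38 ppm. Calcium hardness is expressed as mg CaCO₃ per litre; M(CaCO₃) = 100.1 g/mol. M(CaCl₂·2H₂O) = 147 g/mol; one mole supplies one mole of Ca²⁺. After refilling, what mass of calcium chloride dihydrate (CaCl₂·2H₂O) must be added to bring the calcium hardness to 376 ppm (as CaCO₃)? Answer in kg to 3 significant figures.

After draining 29% and refilling: 439 × 0.71 + 38 × 0.29 = 322.71 ppm.
Deficit to target: 376 − 322.71 = 53.29 mg/L.
As CaCO₃: 53.29 mg/L × 144,000 L = 7674 g; ÷ 100.1 = 76.66 mol Ca²⁺.
Mass: 76.66 × 147 = 11,270 g.

11.3 kg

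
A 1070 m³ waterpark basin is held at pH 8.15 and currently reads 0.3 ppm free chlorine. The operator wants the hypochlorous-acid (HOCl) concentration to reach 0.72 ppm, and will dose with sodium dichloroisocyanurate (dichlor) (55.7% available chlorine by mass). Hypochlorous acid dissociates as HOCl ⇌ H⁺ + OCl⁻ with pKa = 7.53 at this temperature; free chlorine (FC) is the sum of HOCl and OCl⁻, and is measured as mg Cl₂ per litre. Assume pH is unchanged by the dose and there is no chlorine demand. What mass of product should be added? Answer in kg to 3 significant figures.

Volume: 1070 m³ = 1,070,000 L.
[OCl⁻]/[HOCl] = 10^(pH − pKa) = 10^(8.15 − 7.53) = 4.169; fraction as HOCl = 1/(1 + 4.169) = 0.1935.
Free chlorine required for 0.72 ppm HOCl: 0.72 / 0.1935 = 3.721 ppm.
FC to add: 3.721 − 0.3 = 3.421 mg/L as Cl₂.
Cl₂ equivalent: 3.421 mg/L × 1,070,000 L = 3661 g.
Product at 55.7% available Cl: 3661 / 0.557 = 6573 g.

6.57 kg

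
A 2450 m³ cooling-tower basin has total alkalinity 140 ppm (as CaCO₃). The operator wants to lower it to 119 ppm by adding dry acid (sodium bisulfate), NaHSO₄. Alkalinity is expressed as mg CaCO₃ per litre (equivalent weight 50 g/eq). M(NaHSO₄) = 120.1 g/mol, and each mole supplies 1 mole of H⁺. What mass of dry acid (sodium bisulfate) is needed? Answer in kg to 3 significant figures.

124 kg

Volume: 2450 m³ = 2,450,000 L.
Alkalinity to neutralize: (140 − 119) = 21 mg/L as CaCO₃ × 2,450,000 L = 51,450 g as CaCO₃.
Equivalents of H⁺ required: 51,450 ÷ 50 g/eq = 1029 eq = 1029 mol NaHSO₄.
Mass of NaHSO₄: 1029 × 120.1 = 123,600 g.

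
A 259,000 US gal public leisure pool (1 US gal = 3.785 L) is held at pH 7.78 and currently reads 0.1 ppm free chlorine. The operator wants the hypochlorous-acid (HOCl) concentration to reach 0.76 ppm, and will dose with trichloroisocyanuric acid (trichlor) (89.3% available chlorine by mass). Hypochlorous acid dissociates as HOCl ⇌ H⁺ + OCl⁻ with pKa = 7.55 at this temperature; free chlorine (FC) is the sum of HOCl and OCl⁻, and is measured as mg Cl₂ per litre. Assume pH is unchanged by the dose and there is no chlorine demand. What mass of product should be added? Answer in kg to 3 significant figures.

Volume: 259,000 US gal × 3.785 L/gal = 980,315 L.
[OCl⁻]/[HOCl] = 10^(pH − pKa) = 10^(7.78 − 7.55) = 1.698; fraction as HOCl = 1/(1 + 1.698) = 0.3706.
Free chlorine required for 0.76 ppm HOCl: 0.76 / 0.3706 = 2.051 ppm.
FC to add: 2.051 − 0.1 = 1.951 mg/L as Cl₂.
Cl₂ equivalent: 1.951 mg/L × 980,315 L = 1912 g.
Product at 89.3% available Cl: 1912 / 0.893 = 2141 g.

2.14 kg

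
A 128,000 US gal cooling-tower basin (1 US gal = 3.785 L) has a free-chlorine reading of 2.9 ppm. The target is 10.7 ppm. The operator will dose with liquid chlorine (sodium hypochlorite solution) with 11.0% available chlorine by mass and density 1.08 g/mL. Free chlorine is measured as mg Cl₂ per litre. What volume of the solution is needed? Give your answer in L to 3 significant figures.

31.8 L

Volume: 128,000 US gal × 3.785 L/gal = 484,480 L.
Chlorine deficit: 10.7 − 2.9 = 7.8 ppm = 7.8 mg/L as Cl₂.
Cl₂ equivalent needed: 7.8 mg/L × 484,480 L = 3,779,000 mg = 3779 g.
Product at 11.0% available chlorine: 3779 / 0.11 = 34,350 g.
Volume at density 1.08 g/mL: 34,350 g ÷ 1.08 g/mL = 31,810 mL.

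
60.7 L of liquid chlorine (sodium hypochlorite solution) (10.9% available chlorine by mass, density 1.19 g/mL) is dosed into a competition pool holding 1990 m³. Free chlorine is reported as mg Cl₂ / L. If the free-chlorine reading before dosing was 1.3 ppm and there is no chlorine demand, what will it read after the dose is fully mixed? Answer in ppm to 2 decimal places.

5.26 ppm

Volume: 1990 m³ = 1,990,000 L.
Mass of solution: 60.7 L × 1000 mL/L × 1.19 g/mL = 72,230 g.
Available chlorine delivered: 72,230 g × 0.109 = 7873 g as Cl₂.
Concentration rise: 7873 g / 1,990,000 L = 3.956 mg/L = 3.96 ppm.
Final FC: 1.3 + 3.96 = 5.26 ppm.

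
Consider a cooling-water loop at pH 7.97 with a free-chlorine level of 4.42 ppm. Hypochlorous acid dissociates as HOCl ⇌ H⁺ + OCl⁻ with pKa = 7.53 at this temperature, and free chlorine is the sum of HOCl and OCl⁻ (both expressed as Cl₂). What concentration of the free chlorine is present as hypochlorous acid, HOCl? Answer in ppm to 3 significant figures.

1.18 ppm

[OCl⁻]/[HOCl] = 10^(pH − pKa) = 10^(7.97 − 7.53) = 10^0.44 = 2.754.
Fraction as HOCl = 1 / (1 + 2.754) = 0.2664.
HOCl = 0.2664 × 4.42 ppm = 1.177 ppm.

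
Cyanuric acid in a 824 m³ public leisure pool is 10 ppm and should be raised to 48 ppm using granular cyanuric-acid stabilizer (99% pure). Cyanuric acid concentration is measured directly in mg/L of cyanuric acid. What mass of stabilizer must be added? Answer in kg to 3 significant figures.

Volume: 824 m³ = 824,000 L.
CYA to add: (48 − 10) = 38 mg/L × 824,000 L = 31,310 g cyanuric acid.
At 99% purity: 31,310 / 0.99 = 31,630 g product.

31.6 kg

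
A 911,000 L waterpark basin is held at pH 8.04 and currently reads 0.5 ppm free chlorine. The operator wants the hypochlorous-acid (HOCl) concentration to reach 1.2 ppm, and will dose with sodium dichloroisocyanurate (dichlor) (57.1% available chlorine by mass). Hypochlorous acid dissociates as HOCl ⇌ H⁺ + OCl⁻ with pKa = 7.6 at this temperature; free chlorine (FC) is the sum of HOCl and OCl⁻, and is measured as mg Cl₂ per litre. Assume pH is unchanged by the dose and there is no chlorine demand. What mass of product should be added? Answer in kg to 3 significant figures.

6.39 kg

[OCl⁻]/[HOCl] = 10^(pH − pKa) = 10^(8.04 − 7.6) = 2.754; fraction as HOCl = 1/(1 + 2.754) = 0.2664.
Free chlorine required for 1.2 ppm HOCl: 1.2 / 0.2664 = 4.505 ppm.
FC to add: 4.505 − 0.5 = 4.005 mg/L as Cl₂.
Cl₂ equivalent: 4.005 mg/L × 911,000 L = 3649 g.
Product at 57.1% available Cl: 3649 / 0.571 = 6390 g.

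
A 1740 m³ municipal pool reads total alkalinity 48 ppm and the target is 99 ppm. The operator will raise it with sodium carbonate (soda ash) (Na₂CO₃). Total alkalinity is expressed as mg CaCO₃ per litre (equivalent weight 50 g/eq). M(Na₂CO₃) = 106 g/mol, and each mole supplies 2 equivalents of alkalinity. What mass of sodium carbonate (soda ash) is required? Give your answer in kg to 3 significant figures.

94.1 kg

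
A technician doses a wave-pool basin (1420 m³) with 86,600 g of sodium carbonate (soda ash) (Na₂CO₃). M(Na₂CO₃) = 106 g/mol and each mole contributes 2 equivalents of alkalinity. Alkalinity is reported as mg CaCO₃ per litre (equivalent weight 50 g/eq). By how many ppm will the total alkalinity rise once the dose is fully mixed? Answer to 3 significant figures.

57.5 ppm

Volume: 1420 m³ = 1,420,000 L.
Moles of Na₂CO₃: 86,600 g ÷ 106 g/mol = 817 mol → 1634 eq of alkalinity.
As CaCO₃: 1634 eq × 50 g/eq = 81,700 g.
Rise: 81,700 g / 1,420,000 L × 1000 = 57.53 mg/L.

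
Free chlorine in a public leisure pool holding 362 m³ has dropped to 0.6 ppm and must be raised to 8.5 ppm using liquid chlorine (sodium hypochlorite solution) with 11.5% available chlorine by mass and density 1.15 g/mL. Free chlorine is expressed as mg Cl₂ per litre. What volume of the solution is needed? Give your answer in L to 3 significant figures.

21.6 L

Volume: 362 m³ = 362,000 L.
Chlorine deficit: 8.5 − 0.6 = 7.9 ppm = 7.9 mg/L as Cl₂.
Cl₂ equivalent needed: 7.9 mg/L × 362,000 L = 2,860,000 mg = 2860 g.
Product at 11.5% available chlorine: 2860 / 0.115 = 24,870 g.
Volume at density 1.15 g/mL: 24,870 g ÷ 1.15 g/mL = 21,620 mL.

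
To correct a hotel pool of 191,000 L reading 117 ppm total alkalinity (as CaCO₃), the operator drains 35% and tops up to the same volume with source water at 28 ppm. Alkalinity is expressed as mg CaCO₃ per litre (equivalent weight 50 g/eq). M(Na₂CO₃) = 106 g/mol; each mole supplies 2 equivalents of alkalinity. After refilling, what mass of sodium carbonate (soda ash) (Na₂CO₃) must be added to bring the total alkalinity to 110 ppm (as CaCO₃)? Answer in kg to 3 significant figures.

4.89 kg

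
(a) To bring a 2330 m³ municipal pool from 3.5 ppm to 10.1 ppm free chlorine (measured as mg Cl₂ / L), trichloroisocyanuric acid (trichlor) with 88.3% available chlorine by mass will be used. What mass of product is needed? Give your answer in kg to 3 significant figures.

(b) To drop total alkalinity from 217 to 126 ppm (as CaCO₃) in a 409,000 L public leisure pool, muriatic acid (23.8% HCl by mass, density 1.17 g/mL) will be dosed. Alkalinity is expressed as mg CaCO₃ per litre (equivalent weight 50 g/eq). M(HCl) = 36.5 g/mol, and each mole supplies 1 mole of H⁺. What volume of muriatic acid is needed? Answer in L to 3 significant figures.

(a) 17.4 kg; (b) 97.6 L

(a) Volume: 2330 m³ = 2,330,000 L.
(a) Chlorine deficit: 10.1 − 3.5 = 6.6 ppm = 6.6 mg/L as Cl₂.
(a) Cl₂ equivalent needed: 6.6 mg/L × 2,330,000 L = 15,380,000 mg = 15,380 g.
(a) Product at 88.3% available chlorine: 15,380 / 0.883 = 17,420 g.

(b) Alkalinity to neutralize: (217 − 126) = 91 mg/L as CaCO₃ × 409,000 L = 37,220 g as CaCO₃.
(b) Equivalents of H⁺ required: 37,220 ÷ 50 g/eq = 744.4 eq = 744.4 mol HCl.
(b) Mass of HCl: 744.4 × 36.5 = 27,170 g.
(b) Mass of 23.8% solution: 27,170 / 0.238 = 114,200 g.
(b) Volume: 114,200 g ÷ 1.17 g/mL = 97,570 mL.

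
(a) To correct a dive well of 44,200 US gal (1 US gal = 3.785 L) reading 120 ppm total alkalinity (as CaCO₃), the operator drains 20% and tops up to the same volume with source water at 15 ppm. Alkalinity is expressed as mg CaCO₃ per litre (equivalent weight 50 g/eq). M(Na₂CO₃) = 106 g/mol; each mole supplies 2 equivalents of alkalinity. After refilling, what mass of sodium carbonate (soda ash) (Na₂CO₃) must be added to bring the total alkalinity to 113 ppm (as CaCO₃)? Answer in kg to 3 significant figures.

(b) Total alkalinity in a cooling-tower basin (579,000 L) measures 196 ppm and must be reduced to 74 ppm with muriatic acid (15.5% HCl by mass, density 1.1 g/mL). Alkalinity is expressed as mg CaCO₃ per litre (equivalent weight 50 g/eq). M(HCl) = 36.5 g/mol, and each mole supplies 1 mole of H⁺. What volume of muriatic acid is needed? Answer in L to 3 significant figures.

(a) Volume: 44,200 US gal × 3.785 L/gal = 167,297 L.
(a) After draining 20% and refilling: 120 × 0.80 + 15 × 0.20 = 99 ppm.
(a) Deficit to target: 113 − 99 = 14 mg/L.
(a) As CaCO₃: 14 mg/L × 167,297 L = 2342 g; ÷ 50 g/eq ÷ 2 = 23.42 mol Na₂CO₃.
(a) Mass: 23.42 × 106 = 2483 g.

(b) Alkalinity to neutralize: (196 − 74) = 122 mg/L as CaCO₃ × 579,000 L = 70,640 g as CaCO₃.
(b) Equivalents of H⁺ required: 70,640 ÷ 50 g/eq = 1413 eq = 1413 mol HCl.
(b) Mass of HCl: 1413 × 36.5 = 51,570 g.
(b) Mass of 15.5% solution: 51,570 / 0.155 = 332,700 g.
(b) Volume: 332,700 g ÷ 1.1 g/mL = 302,400 mL.

(a) 2.48 kg; (b) 302 L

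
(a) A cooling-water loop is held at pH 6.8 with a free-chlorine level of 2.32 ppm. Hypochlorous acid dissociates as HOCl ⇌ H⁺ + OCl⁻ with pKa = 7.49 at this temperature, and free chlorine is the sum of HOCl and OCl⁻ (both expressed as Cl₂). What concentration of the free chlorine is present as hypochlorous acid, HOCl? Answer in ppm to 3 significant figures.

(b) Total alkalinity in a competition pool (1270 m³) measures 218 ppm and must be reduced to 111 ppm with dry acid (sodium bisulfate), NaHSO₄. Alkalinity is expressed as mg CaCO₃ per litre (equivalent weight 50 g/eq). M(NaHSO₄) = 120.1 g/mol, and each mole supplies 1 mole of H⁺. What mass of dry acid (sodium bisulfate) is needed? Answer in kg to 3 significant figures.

(a) 1.93 ppm; (b) 326 kg

(a) [OCl⁻]/[HOCl] = 10^(pH − pKa) = 10^(6.8 − 7.49) = 10^-0.69 = 0.2042.
(a) Fraction as HOCl = 1 / (1 + 0.2042) = 0.8304.
(a) HOCl = 0.8304 × 2.32 ppm = 1.927 ppm.

(b) Volume: 1270 m³ = 1,270,000 L.
(b) Alkalinity to neutralize: (218 − 111) = 107 mg/L as CaCO₃ × 1,270,000 L = 135,900 g as CaCO₃.
(b) Equivalents of H⁺ required: 135,900 ÷ 50 g/eq = 2718 eq = 2718 mol NaHSO₄.
(b) Mass of NaHSO₄: 2718 × 120.1 = 326,400 g.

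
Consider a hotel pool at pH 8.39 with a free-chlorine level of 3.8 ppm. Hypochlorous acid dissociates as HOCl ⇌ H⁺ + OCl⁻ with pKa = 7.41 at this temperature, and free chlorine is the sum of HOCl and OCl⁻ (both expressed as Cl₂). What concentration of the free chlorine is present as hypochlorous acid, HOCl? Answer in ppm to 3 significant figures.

0.360 ppm

[OCl⁻]/[HOCl] = 10^(pH − pKa) = 10^(8.39 − 7.41) = 10^0.98 = 9.55.
Fraction as HOCl = 1 / (1 + 9.55) = 0.09479.
HOCl = 0.09479 × 3.8 ppm = 0.3602 ppm.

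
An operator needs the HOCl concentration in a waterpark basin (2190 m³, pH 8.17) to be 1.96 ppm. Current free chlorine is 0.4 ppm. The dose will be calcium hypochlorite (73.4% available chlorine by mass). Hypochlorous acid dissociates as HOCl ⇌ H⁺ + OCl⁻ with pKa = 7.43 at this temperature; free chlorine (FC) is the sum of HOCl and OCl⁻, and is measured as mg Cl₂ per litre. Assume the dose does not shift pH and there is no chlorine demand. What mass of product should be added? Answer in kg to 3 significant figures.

36.8 kg

Volume: 2190 m³ = 2,190,000 L.
[OCl⁻]/[HOCl] = 10^(pH − pKa) = 10^(8.17 − 7.43) = 5.495; fraction as HOCl = 1/(1 + 5.495) = 0.154.
Free chlorine required for 1.96 ppm HOCl: 1.96 / 0.154 = 12.73 ppm.
FC to add: 12.73 − 0.4 = 12.33 mg/L as Cl₂.
Cl₂ equivalent: 12.33 mg/L × 2,190,000 L = 27,000 g.
Product at 73.4% available Cl: 27,000 / 0.734 = 36,790 g.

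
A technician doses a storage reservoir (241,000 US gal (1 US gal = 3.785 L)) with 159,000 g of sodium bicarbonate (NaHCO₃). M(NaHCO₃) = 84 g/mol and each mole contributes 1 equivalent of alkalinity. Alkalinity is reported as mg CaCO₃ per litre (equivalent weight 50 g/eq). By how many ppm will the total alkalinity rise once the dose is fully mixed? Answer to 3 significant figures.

104 ppm

Volume: 241,000 US gal × 3.785 L/gal = 912,185 L.
Moles of NaHCO₃: 159,000 g ÷ 84 g/mol = 1893 mol → 1893 eq of alkalinity.
As CaCO₃: 1893 eq × 50 g/eq = 94,640 g.
Rise: 94,640 g / 912,185 L × 1000 = 103.8 mg/L.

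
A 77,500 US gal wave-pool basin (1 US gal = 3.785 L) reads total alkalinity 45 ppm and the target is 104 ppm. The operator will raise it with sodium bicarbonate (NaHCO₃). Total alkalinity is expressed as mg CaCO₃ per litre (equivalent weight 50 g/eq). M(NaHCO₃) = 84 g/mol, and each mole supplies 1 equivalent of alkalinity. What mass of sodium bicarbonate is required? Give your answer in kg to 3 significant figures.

29.1 kg

Volume: 77,500 US gal × 3.785 L/gal = 293,338 L.
Alkalinity to add: (104 − 45) = 59 mg/L as CaCO₃ × 293,338 L = 17,310 g as CaCO₃.
Equivalents: 17,310 g ÷ 50 g/eq = 346.1 eq.
NaHCO₃ supplies 1 eq per mole → 346.1 mol.
Mass: 346.1 mol × 84 g/mol = 29,080 g.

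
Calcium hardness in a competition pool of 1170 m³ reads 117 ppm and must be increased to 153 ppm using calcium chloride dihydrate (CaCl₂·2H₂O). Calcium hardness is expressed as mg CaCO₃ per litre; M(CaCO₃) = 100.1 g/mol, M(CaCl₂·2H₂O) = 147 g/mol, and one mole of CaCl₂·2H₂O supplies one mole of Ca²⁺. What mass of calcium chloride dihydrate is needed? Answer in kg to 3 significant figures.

Volume: 1170 m³ = 1,170,000 L.
Hardness to add: (153 − 117) = 36 mg/L as CaCO₃ × 1,170,000 L = 42,120 g as CaCO₃.
Moles of Ca²⁺ (1 mol Ca²⁺ ≡ 1 mol CaCO₃): 42,120 / 100.1 g/mol = 420.8 mol.
Mass of CaCl₂·2H₂O: 420.8 × 147 = 61,850 g.

61.9 kg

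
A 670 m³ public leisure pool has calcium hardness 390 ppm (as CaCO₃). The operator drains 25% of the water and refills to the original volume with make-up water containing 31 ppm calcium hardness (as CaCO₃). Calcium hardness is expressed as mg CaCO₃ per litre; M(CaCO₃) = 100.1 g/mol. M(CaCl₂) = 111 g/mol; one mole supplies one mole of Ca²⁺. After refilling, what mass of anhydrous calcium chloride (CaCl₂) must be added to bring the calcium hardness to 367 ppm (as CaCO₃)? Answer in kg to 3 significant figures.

49.6 kg

Volume: 670 m³ = 670,000 L.
After draining 25% and refilling: 390 × 0.75 + 31 × 0.25 = 300.25 ppm.
Deficit to target: 367 − 300.25 = 66.75 mg/L.
As CaCO₃: 66.75 mg/L × 670,000 L = 44,720 g; ÷ 100.1 = 446.8 mol Ca²⁺.
Mass: 446.8 × 111 = 49,590 g.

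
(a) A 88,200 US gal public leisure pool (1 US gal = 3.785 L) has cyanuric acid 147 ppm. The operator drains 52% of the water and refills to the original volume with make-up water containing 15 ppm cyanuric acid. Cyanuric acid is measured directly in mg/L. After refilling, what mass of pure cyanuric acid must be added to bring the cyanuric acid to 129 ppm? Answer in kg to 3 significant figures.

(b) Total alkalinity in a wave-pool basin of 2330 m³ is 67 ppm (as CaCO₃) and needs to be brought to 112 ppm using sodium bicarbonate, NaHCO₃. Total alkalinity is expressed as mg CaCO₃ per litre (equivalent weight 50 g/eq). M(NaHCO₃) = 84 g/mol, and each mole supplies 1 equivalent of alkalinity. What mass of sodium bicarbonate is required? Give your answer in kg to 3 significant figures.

(a) 16.9 kg; (b) 176 kg

(a) Volume: 88,200 US gal × 3.785 L/gal = 333,837 L.
(a) After draining 52% and refilling: 147 × 0.48 + 15 × 0.52 = 78.36 ppm.
(a) Deficit to target: 129 − 78.36 = 50.64 mg/L.
(a) Mass: 50.64 mg/L × 333,837 L = 16,910 g cyanuric acid.

(b) Volume: 2330 m³ = 2,330,000 L.
(b) Alkalinity to add: (112 − 67) = 45 mg/L as CaCO₃ × 2,330,000 L = 104,800 g as CaCO₃.
(b) Equivalents: 104,800 g ÷ 50 g/eq = 2097 eq.
(b) NaHCO₃ supplies 1 eq per mole → 2097 mol.
(b) Mass: 2097 mol × 84 g/mol = 176,100 g.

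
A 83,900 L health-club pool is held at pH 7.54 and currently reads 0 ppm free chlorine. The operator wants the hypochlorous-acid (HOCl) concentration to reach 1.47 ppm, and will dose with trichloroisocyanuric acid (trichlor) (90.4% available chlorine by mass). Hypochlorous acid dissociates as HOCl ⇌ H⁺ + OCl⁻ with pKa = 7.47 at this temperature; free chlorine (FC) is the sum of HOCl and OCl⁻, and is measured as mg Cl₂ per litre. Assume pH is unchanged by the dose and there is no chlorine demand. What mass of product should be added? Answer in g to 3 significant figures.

[OCl⁻]/[HOCl] = 10^(pH − pKa) = 10^(7.54 − 7.47) = 1.175; fraction as HOCl = 1/(1 + 1.175) = 0.4598.
Free chlorine required for 1.47 ppm HOCl: 1.47 / 0.4598 = 3.197 ppm.
FC to add: 3.197 − 0 = 3.197 mg/L as Cl₂.
Cl₂ equivalent: 3.197 mg/L × 83,900 L = 268.2 g.
Product at 90.4% available Cl: 268.2 / 0.904 = 296.7 g.

297 g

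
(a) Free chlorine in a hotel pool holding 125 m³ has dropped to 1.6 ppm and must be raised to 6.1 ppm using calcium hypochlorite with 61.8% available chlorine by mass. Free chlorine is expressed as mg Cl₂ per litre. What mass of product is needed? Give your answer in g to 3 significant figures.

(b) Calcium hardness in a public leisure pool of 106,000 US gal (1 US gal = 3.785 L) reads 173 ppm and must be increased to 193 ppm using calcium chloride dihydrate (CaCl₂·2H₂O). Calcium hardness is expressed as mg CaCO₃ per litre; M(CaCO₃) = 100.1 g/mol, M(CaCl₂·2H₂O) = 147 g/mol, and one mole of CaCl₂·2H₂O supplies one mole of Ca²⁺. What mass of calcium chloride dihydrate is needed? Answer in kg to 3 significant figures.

(a) Volume: 125 m³ = 125,000 L.
(a) Chlorine deficit: 6.1 − 1.6 = 4.5 ppm = 4.5 mg/L as Cl₂.
(a) Cl₂ equivalent needed: 4.5 mg/L × 125,000 L = 562,500 mg = 562.5 g.
(a) Product at 61.8% available chlorine: 562.5 / 0.618 = 910.2 g.

(b) Volume: 106,000 US gal × 3.785 L/gal = 401,210 L.
(b) Hardness to add: (193 − 173) = 20 mg/L as CaCO₃ × 401,210 L = 8024 g as CaCO₃.
(b) Moles of Ca²⁺ (1 mol Ca²⁺ ≡ 1 mol CaCO₃): 8024 / 100.1 g/mol = 80.16 mol.
(b) Mass of CaCl₂·2H₂O: 80.16 × 147 = 11,780 g.

(a) 910 g; (b) 11.8 kg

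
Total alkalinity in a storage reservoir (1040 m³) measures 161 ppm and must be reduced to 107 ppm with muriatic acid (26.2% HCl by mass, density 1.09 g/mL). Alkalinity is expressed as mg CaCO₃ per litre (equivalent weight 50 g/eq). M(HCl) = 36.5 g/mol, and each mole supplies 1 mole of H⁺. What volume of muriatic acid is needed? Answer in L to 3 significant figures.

144 L

Volume: 1040 m³ = 1,040,000 L.
Alkalinity to neutralize: (161 − 107) = 54 mg/L as CaCO₃ × 1,040,000 L = 56,160 g as CaCO₃.
Equivalents of H⁺ required: 56,160 ÷ 50 g/eq = 1123 eq = 1123 mol HCl.
Mass of HCl: 1123 × 36.5 = 41,000 g.
Mass of 26.2% solution: 41,000 / 0.262 = 156,500 g.
Volume: 156,500 g ÷ 1.09 g/mL = 143,600 mL.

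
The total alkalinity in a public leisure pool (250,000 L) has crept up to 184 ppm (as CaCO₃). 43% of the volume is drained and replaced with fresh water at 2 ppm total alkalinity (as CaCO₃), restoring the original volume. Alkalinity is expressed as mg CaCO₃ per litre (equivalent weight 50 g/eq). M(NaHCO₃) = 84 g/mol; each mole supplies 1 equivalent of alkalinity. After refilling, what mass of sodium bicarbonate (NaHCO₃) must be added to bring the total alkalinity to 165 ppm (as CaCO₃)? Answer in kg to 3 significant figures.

24.9 kg

After draining 43% and refilling: 184 × 0.57 + 2 × 0.43 = 105.74 ppm.
Deficit to target: 165 − 105.74 = 59.26 mg/L.
As CaCO₃: 59.26 mg/L × 250,000 L = 14,810 g; ÷ 50 g/eq ÷ 1 = 296.3 mol NaHCO₃.
Mass: 296.3 × 84 = 24,890 g.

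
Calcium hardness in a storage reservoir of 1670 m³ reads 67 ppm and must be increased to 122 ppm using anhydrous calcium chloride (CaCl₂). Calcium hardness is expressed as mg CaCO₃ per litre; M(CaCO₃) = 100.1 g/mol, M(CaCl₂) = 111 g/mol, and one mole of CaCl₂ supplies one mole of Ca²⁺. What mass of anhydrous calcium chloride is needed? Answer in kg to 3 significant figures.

102 kg

Volume: 1670 m³ = 1,670,000 L.
Hardness to add: (122 − 67) = 55 mg/L as CaCO₃ × 1,670,000 L = 91,850 g as CaCO₃.
Moles of Ca²⁺ (1 mol Ca²⁺ ≡ 1 mol CaCO₃): 91,850 / 100.1 g/mol = 917.6 mol.
Mass of CaCl₂: 917.6 × 111 = 101,900 g.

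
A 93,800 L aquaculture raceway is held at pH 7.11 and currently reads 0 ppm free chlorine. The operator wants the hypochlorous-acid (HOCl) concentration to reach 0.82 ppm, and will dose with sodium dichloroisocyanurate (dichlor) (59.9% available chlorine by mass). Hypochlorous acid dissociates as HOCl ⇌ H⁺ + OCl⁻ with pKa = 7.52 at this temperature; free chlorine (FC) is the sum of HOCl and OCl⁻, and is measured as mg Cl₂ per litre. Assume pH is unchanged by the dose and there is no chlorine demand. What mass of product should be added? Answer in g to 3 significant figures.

178 g

[OCl⁻]/[HOCl] = 10^(pH − pKa) = 10^(7.11 − 7.52) = 0.389; fraction as HOCl = 1/(1 + 0.389) = 0.7199.
Free chlorine required for 0.82 ppm HOCl: 0.82 / 0.7199 = 1.139 ppm.
FC to add: 1.139 − 0 = 1.139 mg/L as Cl₂.
Cl₂ equivalent: 1.139 mg/L × 93,800 L = 106.8 g.
Product at 59.9% available Cl: 106.8 / 0.599 = 178.4 g.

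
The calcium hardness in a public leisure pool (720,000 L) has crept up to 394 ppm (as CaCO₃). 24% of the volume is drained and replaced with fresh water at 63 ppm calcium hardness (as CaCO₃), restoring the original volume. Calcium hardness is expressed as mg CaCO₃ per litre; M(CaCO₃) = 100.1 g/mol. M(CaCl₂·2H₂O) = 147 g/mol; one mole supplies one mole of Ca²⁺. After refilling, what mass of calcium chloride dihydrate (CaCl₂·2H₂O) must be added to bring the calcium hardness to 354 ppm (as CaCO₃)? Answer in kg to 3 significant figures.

After draining 24% and refilling: 394 × 0.76 + 63 × 0.24 = 314.56 ppm.
Deficit to target: 354 − 314.56 = 39.44 mg/L.
As CaCO₃: 39.44 mg/L × 720,000 L = 28,400 g; ÷ 100.1 = 283.7 mol Ca²⁺.
Mass: 283.7 × 147 = 41,700 g.

41.7 kg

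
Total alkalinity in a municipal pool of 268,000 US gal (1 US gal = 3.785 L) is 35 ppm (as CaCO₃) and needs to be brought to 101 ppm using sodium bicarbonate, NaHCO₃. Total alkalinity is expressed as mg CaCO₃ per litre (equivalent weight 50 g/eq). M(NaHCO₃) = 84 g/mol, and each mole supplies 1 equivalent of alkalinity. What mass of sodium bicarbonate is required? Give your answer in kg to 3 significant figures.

112 kg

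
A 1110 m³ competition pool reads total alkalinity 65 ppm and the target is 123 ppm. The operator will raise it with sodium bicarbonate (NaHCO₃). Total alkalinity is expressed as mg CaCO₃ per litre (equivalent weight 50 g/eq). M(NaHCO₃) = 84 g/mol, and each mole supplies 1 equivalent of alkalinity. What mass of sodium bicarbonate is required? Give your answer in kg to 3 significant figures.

Volume: 1110 m³ = 1,110,000 L.
Alkalinity to add: (123 − 65) = 58 mg/L as CaCO₃ × 1,110,000 L = 64,380 g as CaCO₃.
Equivalents: 64,380 g ÷ 50 g/eq = 1288 eq.
NaHCO₃ supplies 1 eq per mole → 1288 mol.
Mass: 1288 mol × 84 g/mol = 108,200 g.

108 kg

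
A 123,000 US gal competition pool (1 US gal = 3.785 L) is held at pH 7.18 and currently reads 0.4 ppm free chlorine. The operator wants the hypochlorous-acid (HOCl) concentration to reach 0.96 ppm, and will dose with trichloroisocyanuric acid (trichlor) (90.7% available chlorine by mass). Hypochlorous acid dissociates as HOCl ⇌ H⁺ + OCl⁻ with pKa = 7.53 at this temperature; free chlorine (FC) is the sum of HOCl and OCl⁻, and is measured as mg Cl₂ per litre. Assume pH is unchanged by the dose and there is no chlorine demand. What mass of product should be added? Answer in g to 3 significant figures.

508 g

Volume: 123,000 US gal × 3.785 L/gal = 465,555 L.
[OCl⁻]/[HOCl] = 10^(pH − pKa) = 10^(7.18 − 7.53) = 0.4467; fraction as HOCl = 1/(1 + 0.4467) = 0.6912.
Free chlorine required for 0.96 ppm HOCl: 0.96 / 0.6912 = 1.389 ppm.
FC to add: 1.389 − 0.4 = 0.9888 mg/L as Cl₂.
Cl₂ equivalent: 0.9888 mg/L × 465,555 L = 460.3 g.
Product at 90.7% available Cl: 460.3 / 0.907 = 507.6 g.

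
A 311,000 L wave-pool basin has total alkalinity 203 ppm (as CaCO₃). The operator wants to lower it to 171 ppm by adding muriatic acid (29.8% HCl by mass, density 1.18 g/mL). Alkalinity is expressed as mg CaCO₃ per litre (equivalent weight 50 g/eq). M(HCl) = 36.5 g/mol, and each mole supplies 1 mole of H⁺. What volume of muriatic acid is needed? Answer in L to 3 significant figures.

20.7 L

Alkalinity to neutralize: (203 − 171) = 32 mg/L as CaCO₃ × 311,000 L = 9952 g as CaCO₃.
Equivalents of H⁺ required: 9952 ÷ 50 g/eq = 199 eq = 199 mol HCl.
Mass of HCl: 199 × 36.5 = 7265 g.
Mass of 29.8% solution: 7265 / 0.298 = 24,380 g.
Volume: 24,380 g ÷ 1.18 g/mL = 20,660 mL.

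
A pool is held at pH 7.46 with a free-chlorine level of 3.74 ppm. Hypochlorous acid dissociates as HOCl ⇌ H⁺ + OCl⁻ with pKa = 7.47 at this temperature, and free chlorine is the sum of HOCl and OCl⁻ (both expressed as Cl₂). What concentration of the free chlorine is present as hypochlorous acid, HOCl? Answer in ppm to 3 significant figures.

1.89 ppm

[OCl⁻]/[HOCl] = 10^(pH − pKa) = 10^(7.46 − 7.47) = 10^-0.01 = 0.9772.
Fraction as HOCl = 1 / (1 + 0.9772) = 0.5058.
HOCl = 0.5058 × 3.74 ppm = 1.892 ppm.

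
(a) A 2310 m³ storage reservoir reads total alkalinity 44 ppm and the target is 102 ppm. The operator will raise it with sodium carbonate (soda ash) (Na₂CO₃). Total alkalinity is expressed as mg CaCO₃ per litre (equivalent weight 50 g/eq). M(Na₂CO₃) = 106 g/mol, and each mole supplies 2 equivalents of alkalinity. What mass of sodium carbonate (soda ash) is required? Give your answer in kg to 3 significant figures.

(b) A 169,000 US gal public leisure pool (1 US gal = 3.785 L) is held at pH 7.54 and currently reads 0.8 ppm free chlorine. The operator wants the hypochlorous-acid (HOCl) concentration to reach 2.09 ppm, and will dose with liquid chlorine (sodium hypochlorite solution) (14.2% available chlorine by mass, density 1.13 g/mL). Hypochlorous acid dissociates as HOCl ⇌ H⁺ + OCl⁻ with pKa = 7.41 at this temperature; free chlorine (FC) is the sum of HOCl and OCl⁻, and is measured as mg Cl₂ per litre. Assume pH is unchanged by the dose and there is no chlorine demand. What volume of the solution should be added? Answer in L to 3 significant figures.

(a) Volume: 2310 m³ = 2,310,000 L.
(a) Alkalinity to add: (102 − 44) = 58 mg/L as CaCO₃ × 2,310,000 L = 134,000 g as CaCO₃.
(a) Equivalents: 134,000 g ÷ 50 g/eq = 2680 eq.
(a) Each mole of Na₂CO₃ supplies 2 eq, so 2680 / 2 = 1340 mol.
(a) Mass: 1340 mol × 106 g/mol = 142,000 g.

(b) Volume: 169,000 US gal × 3.785 L/gal = 639,665 L.
(b) [OCl⁻]/[HOCl] = 10^(pH − pKa) = 10^(7.54 − 7.41) = 1.349; fraction as HOCl = 1/(1 + 1.349) = 0.4257.
(b) Free chlorine required for 2.09 ppm HOCl: 2.09 / 0.4257 = 4.909 ppm.
(b) FC to add: 4.909 − 0.8 = 4.109 mg/L as Cl₂.
(b) Cl₂ equivalent: 4.109 mg/L × 639,665 L = 2629 g.
(b) Product at 14.2% available Cl: 2629 / 0.142 = 18,510 g.
(b) Volume: 18,510 g ÷ 1.13 g/mL = 16,380 mL.

(a) 142 kg; (b) 16.4 L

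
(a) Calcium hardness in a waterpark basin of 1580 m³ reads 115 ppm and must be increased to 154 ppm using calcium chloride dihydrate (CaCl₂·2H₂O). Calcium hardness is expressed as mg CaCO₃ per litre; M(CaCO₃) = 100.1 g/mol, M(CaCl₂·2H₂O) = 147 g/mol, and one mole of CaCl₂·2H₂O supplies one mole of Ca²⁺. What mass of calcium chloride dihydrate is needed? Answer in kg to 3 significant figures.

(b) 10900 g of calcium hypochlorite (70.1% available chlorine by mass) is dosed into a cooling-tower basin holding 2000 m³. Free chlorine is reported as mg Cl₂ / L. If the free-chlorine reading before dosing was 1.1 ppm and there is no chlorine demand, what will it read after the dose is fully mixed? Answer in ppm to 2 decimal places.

(a) 90.5 kg; (b) 4.92 ppm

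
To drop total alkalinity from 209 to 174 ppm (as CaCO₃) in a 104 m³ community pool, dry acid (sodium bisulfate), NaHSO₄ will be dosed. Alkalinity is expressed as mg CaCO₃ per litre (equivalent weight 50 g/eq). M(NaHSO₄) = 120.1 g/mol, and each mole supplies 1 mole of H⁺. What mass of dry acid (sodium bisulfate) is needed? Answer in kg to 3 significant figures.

8.74 kg

Volume: 104 m³ = 104,000 L.
Alkalinity to neutralize: (209 − 174) = 35 mg/L as CaCO₃ × 104,000 L = 3640 g as CaCO₃.
Equivalents of H⁺ required: 3640 ÷ 50 g/eq = 72.8 eq = 72.8 mol NaHSO₄.
Mass of NaHSO₄: 72.8 × 120.1 = 8743 g.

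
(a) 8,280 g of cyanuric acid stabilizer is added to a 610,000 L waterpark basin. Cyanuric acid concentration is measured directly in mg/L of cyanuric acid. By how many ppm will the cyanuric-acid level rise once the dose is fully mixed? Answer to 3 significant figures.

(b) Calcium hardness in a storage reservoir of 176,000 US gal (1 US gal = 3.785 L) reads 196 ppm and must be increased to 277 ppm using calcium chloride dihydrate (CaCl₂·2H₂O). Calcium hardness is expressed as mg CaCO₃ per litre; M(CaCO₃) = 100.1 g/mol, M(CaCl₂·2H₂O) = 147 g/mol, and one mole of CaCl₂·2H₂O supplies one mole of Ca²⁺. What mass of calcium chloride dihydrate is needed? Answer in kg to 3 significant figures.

(a) 13.6 ppm; (b) 79.2 kg

(a) Rise: 8,280 g / 610,000 L × 1000 = 13.57 mg/L.

(b) Volume: 176,000 US gal × 3.785 L/gal = 666,160 L.
(b) Hardness to add: (277 − 196) = 81 mg/L as CaCO₃ × 666,160 L = 53,960 g as CaCO₃.
(b) Moles of Ca²⁺ (1 mol Ca²⁺ ≡ 1 mol CaCO₃): 53,960 / 100.1 g/mol = 539.1 mol.
(b) Mass of CaCl₂·2H₂O: 539.1 × 147 = 79,240 g.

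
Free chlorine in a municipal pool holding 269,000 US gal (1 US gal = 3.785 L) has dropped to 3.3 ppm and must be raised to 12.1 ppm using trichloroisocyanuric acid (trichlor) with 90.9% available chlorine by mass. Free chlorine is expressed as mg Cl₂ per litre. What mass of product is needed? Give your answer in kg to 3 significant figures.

9.86 kg

Volume: 269,000 US gal × 3.785 L/gal = 1,018,165 L.
Chlorine deficit: 12.1 − 3.3 = 8.8 ppm = 8.8 mg/L as Cl₂.
Cl₂ equivalent needed: 8.8 mg/L × 1,018,165 L = 8,960,000 mg = 8960 g.
Product at 90.9% available chlorine: 8960 / 0.909 = 9857 g.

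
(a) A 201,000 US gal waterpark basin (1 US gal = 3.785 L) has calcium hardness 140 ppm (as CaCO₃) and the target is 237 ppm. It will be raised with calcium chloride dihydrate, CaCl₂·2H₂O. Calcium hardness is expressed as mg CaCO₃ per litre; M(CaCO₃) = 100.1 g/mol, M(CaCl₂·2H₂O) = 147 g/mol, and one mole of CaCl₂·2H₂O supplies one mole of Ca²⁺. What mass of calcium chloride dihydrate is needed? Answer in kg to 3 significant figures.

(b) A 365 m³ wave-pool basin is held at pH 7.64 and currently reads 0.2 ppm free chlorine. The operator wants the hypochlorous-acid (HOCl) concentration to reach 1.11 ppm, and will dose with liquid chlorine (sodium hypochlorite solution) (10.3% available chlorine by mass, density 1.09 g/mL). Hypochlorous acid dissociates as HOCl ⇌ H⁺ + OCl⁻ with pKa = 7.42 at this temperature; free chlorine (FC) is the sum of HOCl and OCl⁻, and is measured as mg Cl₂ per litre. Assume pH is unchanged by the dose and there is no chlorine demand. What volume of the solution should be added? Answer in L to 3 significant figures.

(a) Volume: 201,000 US gal × 3.785 L/gal = 760,785 L.
(a) Hardness to add: (237 − 140) = 97 mg/L as CaCO₃ × 760,785 L = 73,800 g as CaCO₃.
(a) Moles of Ca²⁺ (1 mol Ca²⁺ ≡ 1 mol CaCO₃): 73,800 / 100.1 g/mol = 737.2 mol.
(a) Mass of CaCl₂·2H₂O: 737.2 × 147 = 108,400 g.

(b) Volume: 365 m³ = 365,000 L.
(b) [OCl⁻]/[HOCl] = 10^(pH − pKa) = 10^(7.64 − 7.42) = 1.66; fraction as HOCl = 1/(1 + 1.66) = 0.376.
(b) Free chlorine required for 1.11 ppm HOCl: 1.11 / 0.376 = 2.952 ppm.
(b) FC to add: 2.952 − 0.2 = 2.752 mg/L as Cl₂.
(b) Cl₂ equivalent: 2.752 mg/L × 365,000 L = 1005 g.
(b) Product at 10.3% available Cl: 1005 / 0.103 = 9753 g.
(b) Volume: 9753 g ÷ 1.09 g/mL = 8947 mL.

(a) 108 kg; (b) 8.95 L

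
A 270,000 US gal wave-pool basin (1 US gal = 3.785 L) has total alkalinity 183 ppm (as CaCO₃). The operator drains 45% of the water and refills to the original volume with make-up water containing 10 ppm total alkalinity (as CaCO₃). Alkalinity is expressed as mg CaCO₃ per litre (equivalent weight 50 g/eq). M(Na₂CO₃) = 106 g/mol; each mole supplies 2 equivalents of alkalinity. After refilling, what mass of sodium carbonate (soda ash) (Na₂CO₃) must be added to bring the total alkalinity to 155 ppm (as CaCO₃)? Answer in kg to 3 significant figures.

Volume: 270,000 US gal × 3.785 L/gal = 1,021,950 L.
After draining 45% and refilling: 183 × 0.55 + 10 × 0.45 = 105.15 ppm.
Deficit to target: 155 − 105.15 = 49.85 mg/L.
As CaCO₃: 49.85 mg/L × 1,021,950 L = 50,940 g; ÷ 50 g/eq ÷ 2 = 509.4 mol Na₂CO₃.
Mass: 509.4 × 106 = 54,000 g.

54.0 kg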